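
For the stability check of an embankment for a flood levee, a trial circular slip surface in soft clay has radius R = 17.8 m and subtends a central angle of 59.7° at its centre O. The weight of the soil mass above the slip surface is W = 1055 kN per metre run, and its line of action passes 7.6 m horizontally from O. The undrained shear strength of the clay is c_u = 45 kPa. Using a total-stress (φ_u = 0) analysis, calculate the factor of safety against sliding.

Taking moments about the centre O, the resisting moment is provided by the undrained shear strength acting along the arc:
Arc length L_a = R·θ = 17.8·(59.7°·π/180) = 17.8·1.0420 = 18.55 m
M_R = c_u·L_a·R = 45·18.55·17.8 = 14856.1 kN·m/m
M_D = W·d = 1055·7.6 = 8018.0 kN·m/m
FS = M_R / M_D = 14856.1 / 8018.0 = 1.853

FS = 1.85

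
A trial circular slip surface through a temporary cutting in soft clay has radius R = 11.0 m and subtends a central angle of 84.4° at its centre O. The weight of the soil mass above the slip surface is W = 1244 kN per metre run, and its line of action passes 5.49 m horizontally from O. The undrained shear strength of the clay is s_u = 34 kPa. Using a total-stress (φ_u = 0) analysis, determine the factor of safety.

Taking moments about the centre O, the resisting moment is provided by the undrained shear strength acting along the arc:
Arc length L_a = R·θ = 11.0·(84.4°·π/180) = 11.0·1.4731 = 16.20 m
M_R = s_u·L_a·R = 34·16.20·11.0 = 6060.2 kN·m/m
M_D = W·d = 1244·5.49 = 6829.6 kN·m/m
FS = M_R / M_D = 6060.2 / 6829.6 = 0.887

FS = 0.89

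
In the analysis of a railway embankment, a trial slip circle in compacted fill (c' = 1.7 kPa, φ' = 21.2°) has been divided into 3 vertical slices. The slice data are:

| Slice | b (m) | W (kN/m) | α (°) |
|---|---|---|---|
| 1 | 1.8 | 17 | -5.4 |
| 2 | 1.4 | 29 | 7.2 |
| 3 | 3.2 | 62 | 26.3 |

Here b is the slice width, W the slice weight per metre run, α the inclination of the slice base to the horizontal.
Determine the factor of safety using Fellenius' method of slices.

FS = 1.72

Ordinary method of slices: FS = Σ[c'·Δl_i + (W_i cosα_i)·tanφ'] / Σ W_i sinα_i, with Δl_i = b_i / cosα_i.
Slice 1: Δl = 1.8/cos(-5.4°) = 1.808 m; N'_1 = 17·cos(-5.4°) = 16.9; c'Δl = 3.07; W sinα = -1.6
Slice 2: Δl = 1.4/cos7.2° = 1.411 m; N'_2 = 29·cos7.2° = 28.8; c'Δl = 2.40; W sinα = 3.6
Slice 3: Δl = 3.2/cos26.3° = 3.569 m; N'_3 = 62·cos26.3° = 55.6; c'Δl = 6.07; W sinα = 27.5
Σc'Δl = 11.5 kN/m; ΣN' = 101.3 kN/m; ΣW sinα = 29.5 kN/m
Resisting = 11.5 + 101.3·tan21.2° = 11.5 + 39.3 = 50.8 kN/m
FS = 50.8 / 29.5 = 1.723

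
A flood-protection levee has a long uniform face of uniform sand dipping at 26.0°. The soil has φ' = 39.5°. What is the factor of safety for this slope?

FS = 1.69

For a dry cohesionless infinite slope the factor of safety is FS = tanφ' / tanβ.
FS = tan39.5° / tan26.0° = 0.8243 / 0.4877 = 1.690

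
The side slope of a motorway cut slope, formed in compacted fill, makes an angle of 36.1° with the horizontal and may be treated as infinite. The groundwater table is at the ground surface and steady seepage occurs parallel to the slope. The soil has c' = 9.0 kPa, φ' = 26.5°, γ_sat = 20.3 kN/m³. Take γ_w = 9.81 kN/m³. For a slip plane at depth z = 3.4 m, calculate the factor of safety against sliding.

With seepage parallel to the slope and the water table at the surface, the effective normal stress on the slip plane uses the buoyant unit weight γ' = γ_sat − γ_w while the driving shear stress uses γ_sat:
FS = [c' + γ' z cos²β tanφ'] / [γ_sat z sinβ cosβ]
γ' = 20.3 − 9.81 = 10.49 kN/m³
Numerator = 9.0 + 10.49·3.4·cos²36.1°·tan26.5° = 9.0 + 10.49·3.4·0.6528·0.4986 = 20.609 kPa
Denominator = 20.3·3.4·sin36.1°·cos36.1° = 20.3·3.4·0.5892·0.8080 = 32.858 kPa
FS = 20.609 / 32.858 = 0.627

FS = 0.63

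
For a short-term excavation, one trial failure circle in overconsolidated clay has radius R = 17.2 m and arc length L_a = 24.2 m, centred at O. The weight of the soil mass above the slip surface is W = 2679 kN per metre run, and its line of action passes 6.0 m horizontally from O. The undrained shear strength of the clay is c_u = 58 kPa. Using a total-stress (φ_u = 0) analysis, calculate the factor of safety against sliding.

FS = 1.50

Taking moments about the centre O, the resisting moment is provided by the undrained shear strength acting along the arc:
M_R = c_u·L_a·R = 58·24.20·17.2 = 24141.9 kN·m/m
M_D = W·d = 2679·6.0 = 16074.0 kN·m/m
FS = M_R / M_D = 24141.9 / 16074.0 = 1.502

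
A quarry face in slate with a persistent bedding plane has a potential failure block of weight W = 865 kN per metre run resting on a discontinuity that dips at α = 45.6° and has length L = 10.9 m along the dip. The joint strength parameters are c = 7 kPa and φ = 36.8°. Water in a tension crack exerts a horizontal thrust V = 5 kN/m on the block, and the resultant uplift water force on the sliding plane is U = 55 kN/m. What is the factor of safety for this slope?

Resolving the block weight along and normal to the plane and applying the Mohr–Coulomb strength on the joint:
N' = W cosα − U − V sinα = 865·cos45.6° − 55 − 5·sin45.6° = 546.6 kN/m
Driving force T = W sinα + V cosα = 865·sin45.6° + 5·cos45.6° = 621.5 kN/m
Resisting force R = c·L + N'·tanφ = 7·10.9 + 546.6·tan36.8° = 76.3 + 408.9 = 485.2 kN/m
FS = R / T = 485.2 / 621.5 = 0.781

FS = 0.78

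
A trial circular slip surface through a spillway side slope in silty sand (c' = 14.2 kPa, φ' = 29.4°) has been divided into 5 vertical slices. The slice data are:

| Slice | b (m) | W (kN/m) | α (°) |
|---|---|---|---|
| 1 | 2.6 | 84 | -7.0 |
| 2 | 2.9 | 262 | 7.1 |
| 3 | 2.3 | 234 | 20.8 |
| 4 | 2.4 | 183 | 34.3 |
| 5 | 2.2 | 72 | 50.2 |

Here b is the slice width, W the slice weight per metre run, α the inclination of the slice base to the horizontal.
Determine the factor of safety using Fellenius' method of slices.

FS = 2.40

Ordinary method of slices: FS = Σ[c'·Δl_i + (W_i cosα_i)·tanφ'] / Σ W_i sinα_i, with Δl_i = b_i / cosα_i.
Slice 1: Δl = 2.6/cos(-7.0°) = 2.620 m; N'_1 = 84·cos(-7.0°) = 83.4; c'Δl = 37.20; W sinα = -10.2
Slice 2: Δl = 2.9/cos7.1° = 2.922 m; N'_2 = 262·cos7.1° = 260.0; c'Δl = 41.50; W sinα = 32.4
Slice 3: Δl = 2.3/cos20.8° = 2.460 m; N'_3 = 234·cos20.8° = 218.7; c'Δl = 34.94; W sinα = 83.1
Slice 4: Δl = 2.4/cos34.3° = 2.905 m; N'_4 = 183·cos34.3° = 151.2; c'Δl = 41.25; W sinα = 103.1
Slice 5: Δl = 2.2/cos50.2° = 3.437 m; N'_5 = 72·cos50.2° = 46.1; c'Δl = 48.80; W sinα = 55.3
Σc'Δl = 203.7 kN/m; ΣN' = 759.4 kN/m; ΣW sinα = 263.7 kN/m
Resisting = 203.7 + 759.4·tan29.4° = 203.7 + 427.9 = 631.6 kN/m
FS = 631.6 / 263.7 = 2.395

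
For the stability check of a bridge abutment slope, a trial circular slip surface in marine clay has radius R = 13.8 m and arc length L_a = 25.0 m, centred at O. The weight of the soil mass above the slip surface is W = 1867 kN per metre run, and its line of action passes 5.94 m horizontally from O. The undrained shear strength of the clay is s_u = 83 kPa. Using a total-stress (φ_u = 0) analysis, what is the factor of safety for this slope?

FS = 2.58

Taking moments about the centre O, the resisting moment is provided by the undrained shear strength acting along the arc:
M_R = s_u·L_a·R = 83·25.00·13.8 = 28635.0 kN·m/m
M_D = W·d = 1867·5.94 = 11090.0 kN·m/m
FS = M_R / M_D = 28635.0 / 11090.0 = 2.582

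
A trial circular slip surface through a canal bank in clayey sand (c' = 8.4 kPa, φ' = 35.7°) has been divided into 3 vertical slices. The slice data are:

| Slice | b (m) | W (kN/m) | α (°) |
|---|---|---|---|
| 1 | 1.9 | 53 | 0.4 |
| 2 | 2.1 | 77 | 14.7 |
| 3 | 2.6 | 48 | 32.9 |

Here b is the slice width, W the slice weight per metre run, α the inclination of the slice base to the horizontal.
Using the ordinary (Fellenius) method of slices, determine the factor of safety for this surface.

Ordinary method of slices: FS = Σ[c'·Δl_i + (W_i cosα_i)·tanφ'] / Σ W_i sinα_i, with Δl_i = b_i / cosα_i.
Slice 1: Δl = 1.9/cos0.4° = 1.900 m; N'_1 = 53·cos0.4° = 53.0; c'Δl = 15.96; W sinα = 0.4
Slice 2: Δl = 2.1/cos14.7° = 2.171 m; N'_2 = 77·cos14.7° = 74.5; c'Δl = 18.24; W sinα = 19.5
Slice 3: Δl = 2.6/cos32.9° = 3.097 m; N'_3 = 48·cos32.9° = 40.3; c'Δl = 26.01; W sinα = 26.1
Σc'Δl = 60.2 kN/m; ΣN' = 167.8 kN/m; ΣW sinα = 46.0 kN/m
Resisting = 60.2 + 167.8·tan35.7° = 60.2 + 120.6 = 180.8 kN/m
FS = 180.8 / 46.0 = 3.931

FS = 3.93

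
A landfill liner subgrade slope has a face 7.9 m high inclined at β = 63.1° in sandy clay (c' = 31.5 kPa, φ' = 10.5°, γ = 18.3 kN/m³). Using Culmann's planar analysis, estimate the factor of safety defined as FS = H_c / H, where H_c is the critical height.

H_c = (4c'/γ) · sinβ cosφ' / [1 − cos(β − φ')]
    = (4·31.5/18.3) · sin63.1°·cos10.5° / [1 − cos52.6°]
    = 6.885 · 0.8769 / 0.3926 = 15.38 m
FS = H_c / H = 15.38 / 7.9 = 1.946

FS = 1.95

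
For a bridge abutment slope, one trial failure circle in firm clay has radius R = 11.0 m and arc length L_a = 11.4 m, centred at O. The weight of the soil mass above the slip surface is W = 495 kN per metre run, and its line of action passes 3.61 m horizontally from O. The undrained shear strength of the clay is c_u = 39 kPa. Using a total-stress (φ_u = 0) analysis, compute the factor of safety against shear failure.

FS = 2.74

Taking moments about the centre O, the resisting moment is provided by the undrained shear strength acting along the arc:
M_R = c_u·L_a·R = 39·11.40·11.0 = 4890.6 kN·m/m
M_D = W·d = 495·3.61 = 1787.0 kN·m/m
FS = M_R / M_D = 4890.6 / 1787.0 = 2.737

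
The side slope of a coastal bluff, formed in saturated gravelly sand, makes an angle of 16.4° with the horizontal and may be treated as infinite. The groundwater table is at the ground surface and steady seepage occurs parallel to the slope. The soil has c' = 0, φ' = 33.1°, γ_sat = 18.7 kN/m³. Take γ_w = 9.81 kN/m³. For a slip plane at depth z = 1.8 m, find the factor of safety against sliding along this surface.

FS = 1.05

With seepage parallel to the slope and the water table at the surface, the effective normal stress on the slip plane uses the buoyant unit weight γ' = γ_sat − γ_w while the driving shear stress uses γ_sat:
FS = [c' + γ' z cos²β tanφ'] / [γ_sat z sinβ cosβ]
(For c' = 0 this reduces to FS = (γ'/γ_sat)·tanφ'/tanβ.)
γ' = 18.7 − 9.81 = 8.89 kN/m³
Numerator = 0.0 + 8.89·1.8·cos²16.4°·tan33.1° = 0.0 + 8.89·1.8·0.9203·0.6519 = 9.600 kPa
Denominator = 18.7·1.8·sin16.4°·cos16.4° = 18.7·1.8·0.2823·0.9593 = 9.117 kPa
FS = 9.600 / 9.117 = 1.053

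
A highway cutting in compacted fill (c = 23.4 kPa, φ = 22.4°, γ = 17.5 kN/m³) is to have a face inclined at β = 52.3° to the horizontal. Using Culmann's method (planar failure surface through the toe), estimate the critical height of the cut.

H_c = 29.40 m

Culmann's analysis gives the critical failure plane at α_cr = (β + φ)/2 = (52.3 + 22.4)/2 = 37.3°, and the critical height
H_c = (4c/γ) · sinβ cosφ / [1 − cos(β − φ)]
    = (4·23.4/17.5) · sin52.3°·cos22.4° / [1 − cos(29.9°)]
    = 5.349 · 0.7912·0.9245 / [1 − 0.8669]
    = 5.349 · 0.7315 / 0.1331
    = 29.40 m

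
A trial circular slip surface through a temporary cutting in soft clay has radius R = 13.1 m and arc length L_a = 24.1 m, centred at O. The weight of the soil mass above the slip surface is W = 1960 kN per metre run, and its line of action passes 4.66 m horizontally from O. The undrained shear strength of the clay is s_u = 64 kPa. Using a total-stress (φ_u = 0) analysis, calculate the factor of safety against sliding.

Taking moments about the centre O, the resisting moment is provided by the undrained shear strength acting along the arc:
M_R = s_u·L_a·R = 64·24.10·13.1 = 20205.4 kN·m/m
M_D = W·d = 1960·4.66 = 9133.6 kN·m/m
FS = M_R / M_D = 20205.4 / 9133.6 = 2.212

FS = 2.21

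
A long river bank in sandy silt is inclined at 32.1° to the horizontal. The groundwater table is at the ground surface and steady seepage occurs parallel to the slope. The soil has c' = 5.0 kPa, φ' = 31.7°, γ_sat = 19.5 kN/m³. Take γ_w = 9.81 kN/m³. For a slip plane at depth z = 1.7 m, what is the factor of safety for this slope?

FS = 0.82

With seepage parallel to the slope and the water table at the surface, the effective normal stress on the slip plane uses the buoyant unit weight γ' = γ_sat − γ_w while the driving shear stress uses γ_sat:
FS = [c' + γ' z cos²β tanφ'] / [γ_sat z sinβ cosβ]
γ' = 19.5 − 9.81 = 9.69 kN/m³
Numerator = 5.0 + 9.69·1.7·cos²32.1°·tan31.7° = 5.0 + 9.69·1.7·0.7176·0.6176 = 12.301 kPa
Denominator = 19.5·1.7·sin32.1°·cos32.1° = 19.5·1.7·0.5314·0.8471 = 14.923 kPa
FS = 12.301 / 14.923 = 0.824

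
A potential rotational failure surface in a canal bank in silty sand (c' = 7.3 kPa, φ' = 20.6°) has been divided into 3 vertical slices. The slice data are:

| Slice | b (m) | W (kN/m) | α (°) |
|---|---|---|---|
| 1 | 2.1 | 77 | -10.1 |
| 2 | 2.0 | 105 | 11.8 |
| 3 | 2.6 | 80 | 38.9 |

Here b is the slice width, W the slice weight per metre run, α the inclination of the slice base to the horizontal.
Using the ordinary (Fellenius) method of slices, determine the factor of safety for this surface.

FS = 2.50

Ordinary method of slices: FS = Σ[c'·Δl_i + (W_i cosα_i)·tanφ'] / Σ W_i sinα_i, with Δl_i = b_i / cosα_i.
Slice 1: Δl = 2.1/cos(-10.1°) = 2.133 m; N'_1 = 77·cos(-10.1°) = 75.8; c'Δl = 15.57; W sinα = -13.5
Slice 2: Δl = 2.0/cos11.8° = 2.043 m; N'_2 = 105·cos11.8° = 102.8; c'Δl = 14.92; W sinα = 21.5
Slice 3: Δl = 2.6/cos38.9° = 3.341 m; N'_3 = 80·cos38.9° = 62.3; c'Δl = 24.39; W sinα = 50.2
Σc'Δl = 54.9 kN/m; ΣN' = 240.8 kN/m; ΣW sinα = 58.2 kN/m
Resisting = 54.9 + 240.8·tan20.6° = 54.9 + 90.5 = 145.4 kN/m
FS = 145.4 / 58.2 = 2.498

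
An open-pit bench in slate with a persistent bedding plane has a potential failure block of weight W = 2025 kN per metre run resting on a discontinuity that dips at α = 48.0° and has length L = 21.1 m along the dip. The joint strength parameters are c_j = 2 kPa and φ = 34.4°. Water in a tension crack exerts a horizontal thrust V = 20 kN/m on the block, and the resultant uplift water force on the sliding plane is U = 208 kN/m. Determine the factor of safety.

FS = 0.54

Resolving the block weight along and normal to the plane and applying the Mohr–Coulomb strength on the joint:
N' = W cosα − U − V sinα = 2025·cos48.0° − 208 − 20·sin48.0° = 1132.1 kN/m
Driving force T = W sinα + V cosα = 2025·sin48.0° + 20·cos48.0° = 1518.3 kN/m
Resisting force R = c_j·L + N'·tanφ = 2·21.1 + 1132.1·tan34.4° = 42.2 + 775.2 = 817.4 kN/m
FS = R / T = 817.4 / 1518.3 = 0.538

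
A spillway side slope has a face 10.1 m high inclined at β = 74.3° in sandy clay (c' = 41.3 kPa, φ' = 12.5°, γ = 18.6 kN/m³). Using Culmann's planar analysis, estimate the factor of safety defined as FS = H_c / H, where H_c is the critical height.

H_c = (4c'/γ) · sinβ cosφ' / [1 − cos(β − φ')]
    = (4·41.3/18.6) · sin74.3°·cos12.5° / [1 − cos61.8°]
    = 8.882 · 0.9399 / 0.5274 = 15.83 m
FS = H_c / H = 15.83 / 10.1 = 1.567

FS = 1.57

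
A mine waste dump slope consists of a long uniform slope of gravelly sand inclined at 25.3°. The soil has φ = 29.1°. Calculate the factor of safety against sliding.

For a dry cohesionless infinite slope the factor of safety is FS = tanφ / tanβ.
FS = tan29.1° / tan25.3° = 0.5566 / 0.4727 = 1.177

FS = 1.18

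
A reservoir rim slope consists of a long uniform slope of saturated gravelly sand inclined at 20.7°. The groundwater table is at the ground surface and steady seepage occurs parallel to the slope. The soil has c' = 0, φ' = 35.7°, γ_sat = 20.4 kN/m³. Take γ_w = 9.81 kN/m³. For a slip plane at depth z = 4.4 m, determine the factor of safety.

With seepage parallel to the slope and the water table at the surface, the effective normal stress on the slip plane uses the buoyant unit weight γ' = γ_sat − γ_w while the driving shear stress uses γ_sat:
FS = [c' + γ' z cos²β tanφ'] / [γ_sat z sinβ cosβ]
(For c' = 0 this reduces to FS = (γ'/γ_sat)·tanφ'/tanβ.)
γ' = 20.4 − 9.81 = 10.59 kN/m³
Numerator = 0.0 + 10.59·4.4·cos²20.7°·tan35.7° = 0.0 + 10.59·4.4·0.8751·0.7186 = 29.299 kPa
Denominator = 20.4·4.4·sin20.7°·cos20.7° = 20.4·4.4·0.3535·0.9354 = 29.680 kPa
FS = 29.299 / 29.680 = 0.987

FS = 0.99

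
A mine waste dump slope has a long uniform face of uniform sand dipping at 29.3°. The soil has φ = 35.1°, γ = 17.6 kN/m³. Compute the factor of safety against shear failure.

FS = 1.25

For a dry cohesionless infinite slope the factor of safety is FS = tanφ / tanβ.
FS = tan35.1° / tan29.3° = 0.7028 / 0.5612 = 1.252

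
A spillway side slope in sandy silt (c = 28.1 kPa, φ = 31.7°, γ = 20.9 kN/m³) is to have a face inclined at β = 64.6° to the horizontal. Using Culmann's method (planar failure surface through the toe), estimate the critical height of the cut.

H_c = 25.77 m

Culmann's analysis gives the critical failure plane at α_cr = (β + φ)/2 = (64.6 + 31.7)/2 = 48.1°, and the critical height
H_c = (4c/γ) · sinβ cosφ / [1 − cos(β − φ)]
    = (4·28.1/20.9) · sin64.6°·cos31.7° / [1 − cos(32.9°)]
    = 5.378 · 0.9033·0.8508 / [1 − 0.8396]
    = 5.378 · 0.7686 / 0.1604
    = 25.77 m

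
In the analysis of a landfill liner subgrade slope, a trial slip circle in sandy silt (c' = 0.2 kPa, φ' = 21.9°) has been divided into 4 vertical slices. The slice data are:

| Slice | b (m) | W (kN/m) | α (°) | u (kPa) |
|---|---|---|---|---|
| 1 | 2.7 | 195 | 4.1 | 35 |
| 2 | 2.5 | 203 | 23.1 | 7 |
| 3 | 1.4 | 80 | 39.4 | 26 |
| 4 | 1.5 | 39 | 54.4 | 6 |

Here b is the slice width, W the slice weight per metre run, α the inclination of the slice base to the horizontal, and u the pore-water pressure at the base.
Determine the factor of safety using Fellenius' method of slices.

FS = 0.67

Ordinary method of slices: FS = Σ[c'·Δl_i + (W_i cosα_i − u_i·Δl_i)·tanφ'] / Σ W_i sinα_i, with Δl_i = b_i / cosα_i.
Slice 1: Δl = 2.7/cos4.1° = 2.707 m; N'_1 = 195·cos4.1° − 35·2.707 = 99.8; c'Δl = 0.54; W sinα = 13.9
Slice 2: Δl = 2.5/cos23.1° = 2.718 m; N'_2 = 203·cos23.1° − 7·2.718 = 167.7; c'Δl = 0.54; W sinα = 79.6
Slice 3: Δl = 1.4/cos39.4° = 1.812 m; N'_3 = 80·cos39.4° − 26·1.812 = 14.7; c'Δl = 0.36; W sinα = 50.8
Slice 4: Δl = 1.5/cos54.4° = 2.577 m; N'_4 = 39·cos54.4° − 6·2.577 = 7.2; c'Δl = 0.52; W sinα = 31.7
Σc'Δl = 2.0 kN/m; ΣN' = 289.4 kN/m; ΣW sinα = 176.1 kN/m
Resisting = 2.0 + 289.4·tan21.9° = 2.0 + 116.3 = 118.3 kN/m
FS = 118.3 / 176.1 = 0.672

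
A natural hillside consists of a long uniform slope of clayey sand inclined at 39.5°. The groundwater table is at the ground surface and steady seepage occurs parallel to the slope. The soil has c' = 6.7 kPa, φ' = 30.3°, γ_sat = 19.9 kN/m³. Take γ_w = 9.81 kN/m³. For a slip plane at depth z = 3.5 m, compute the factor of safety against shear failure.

FS = 0.56

With seepage parallel to the slope and the water table at the surface, the effective normal stress on the slip plane uses the buoyant unit weight γ' = γ_sat − γ_w while the driving shear stress uses γ_sat:
FS = [c' + γ' z cos²β tanφ'] / [γ_sat z sinβ cosβ]
γ' = 19.9 − 9.81 = 10.09 kN/m³
Numerator = 6.7 + 10.09·3.5·cos²39.5°·tan30.3° = 6.7 + 10.09·3.5·0.5954·0.5844 = 18.987 kPa
Denominator = 19.9·3.5·sin39.5°·cos39.5° = 19.9·3.5·0.6361·0.7716 = 34.185 kPa
FS = 18.987 / 34.185 = 0.555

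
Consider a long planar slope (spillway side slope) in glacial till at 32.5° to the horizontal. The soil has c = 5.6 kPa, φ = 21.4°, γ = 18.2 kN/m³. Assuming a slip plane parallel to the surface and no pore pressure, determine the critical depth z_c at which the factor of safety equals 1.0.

z_c = 1.76 m

Setting FS = 1.00 in FS = [c + γz cos²β tanφ] / [γz sinβ cosβ] and solving for z:
z = c / [γ cosβ (FS·sinβ − cosβ·tanφ)]
  = 5.6 / [18.2·cos32.5°·(1.00·sin32.5° − cos32.5°·tan21.4°)]
  = 5.6 / [18.2·0.8434·(1.00·0.5373 − 0.8434·0.3919)]
  = 5.6 / 3.1740 = 1.764 m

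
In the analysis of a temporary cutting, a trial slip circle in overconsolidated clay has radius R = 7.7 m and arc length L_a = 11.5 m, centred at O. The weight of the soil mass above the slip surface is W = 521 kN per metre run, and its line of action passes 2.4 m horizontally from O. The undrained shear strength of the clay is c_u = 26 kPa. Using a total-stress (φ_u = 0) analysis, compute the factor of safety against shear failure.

Taking moments about the centre O, the resisting moment is provided by the undrained shear strength acting along the arc:
M_R = c_u·L_a·R = 26·11.50·7.7 = 2302.3 kN·m/m
M_D = W·d = 521·2.4 = 1250.4 kN·m/m
FS = M_R / M_D = 2302.3 / 1250.4 = 1.841

FS = 1.84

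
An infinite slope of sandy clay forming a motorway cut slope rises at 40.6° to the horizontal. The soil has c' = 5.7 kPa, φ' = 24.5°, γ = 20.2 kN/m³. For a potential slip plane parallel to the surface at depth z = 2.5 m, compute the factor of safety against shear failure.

For an infinite slope with a slip plane parallel to the surface (no pore pressure): FS = [c' + γz cos²β tanφ'] / [γz sinβ cosβ].
γz = 20.2·2.5 = 50.50 kN/m²
Numerator = 5.7 + 50.50·cos²40.6°·tan24.5° = 5.7 + 50.50·0.5765·0.4557 = 18.968 kPa
Denominator = 50.50·sin40.6°·cos40.6° = 50.50·0.6508·0.7593 = 24.953 kPa
FS = 18.968 / 24.953 = 0.760

FS = 0.76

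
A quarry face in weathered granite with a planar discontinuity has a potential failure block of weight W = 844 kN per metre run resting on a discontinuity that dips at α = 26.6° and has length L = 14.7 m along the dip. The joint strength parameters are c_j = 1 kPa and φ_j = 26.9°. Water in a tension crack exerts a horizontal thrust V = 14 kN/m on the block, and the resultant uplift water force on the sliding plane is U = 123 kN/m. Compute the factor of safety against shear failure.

FS = 0.85

Resolving the block weight along and normal to the plane and applying the Mohr–Coulomb strength on the joint:
N' = W cosα − U − V sinα = 844·cos26.6° − 123 − 14·sin26.6° = 625.4 kN/m
Driving force T = W sinα + V cosα = 844·sin26.6° + 14·cos26.6° = 390.4 kN/m
Resisting force R = c_j·L + N'·tanφ_j = 1·14.7 + 625.4·tan26.9° = 14.7 + 317.3 = 332.0 kN/m
FS = R / T = 332.0 / 390.4 = 0.850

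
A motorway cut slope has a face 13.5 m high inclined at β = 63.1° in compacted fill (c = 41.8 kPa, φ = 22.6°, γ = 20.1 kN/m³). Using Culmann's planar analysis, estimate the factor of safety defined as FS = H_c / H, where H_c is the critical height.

FS = 2.12

H_c = (4c/γ) · sinβ cosφ / [1 − cos(β − φ)]
    = (4·41.8/20.1) · sin63.1°·cos22.6° / [1 − cos40.5°]
    = 8.318 · 0.8233 / 0.2396 = 28.58 m
FS = H_c / H = 28.58 / 13.5 = 2.117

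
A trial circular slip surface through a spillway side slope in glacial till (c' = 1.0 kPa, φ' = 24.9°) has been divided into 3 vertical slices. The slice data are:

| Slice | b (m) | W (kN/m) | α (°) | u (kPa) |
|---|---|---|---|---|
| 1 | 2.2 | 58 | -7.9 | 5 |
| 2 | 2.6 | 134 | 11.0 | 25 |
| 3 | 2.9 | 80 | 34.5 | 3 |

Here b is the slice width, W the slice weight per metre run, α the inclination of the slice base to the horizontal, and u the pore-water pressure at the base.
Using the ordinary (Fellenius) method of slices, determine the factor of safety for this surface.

Ordinary method of slices: FS = Σ[c'·Δl_i + (W_i cosα_i − u_i·Δl_i)·tanφ'] / Σ W_i sinα_i, with Δl_i = b_i / cosα_i.
Slice 1: Δl = 2.2/cos(-7.9°) = 2.221 m; N'_1 = 58·cos(-7.9°) − 5·2.221 = 46.3; c'Δl = 2.22; W sinα = -8.0
Slice 2: Δl = 2.6/cos11.0° = 2.649 m; N'_2 = 134·cos11.0° − 25·2.649 = 65.3; c'Δl = 2.65; W sinα = 25.6
Slice 3: Δl = 2.9/cos34.5° = 3.519 m; N'_3 = 80·cos34.5° − 3·3.519 = 55.4; c'Δl = 3.52; W sinα = 45.3
Σc'Δl = 8.4 kN/m; ΣN' = 167.0 kN/m; ΣW sinα = 62.9 kN/m
Resisting = 8.4 + 167.0·tan24.9° = 8.4 + 77.5 = 85.9 kN/m
FS = 85.9 / 62.9 = 1.366

FS = 1.37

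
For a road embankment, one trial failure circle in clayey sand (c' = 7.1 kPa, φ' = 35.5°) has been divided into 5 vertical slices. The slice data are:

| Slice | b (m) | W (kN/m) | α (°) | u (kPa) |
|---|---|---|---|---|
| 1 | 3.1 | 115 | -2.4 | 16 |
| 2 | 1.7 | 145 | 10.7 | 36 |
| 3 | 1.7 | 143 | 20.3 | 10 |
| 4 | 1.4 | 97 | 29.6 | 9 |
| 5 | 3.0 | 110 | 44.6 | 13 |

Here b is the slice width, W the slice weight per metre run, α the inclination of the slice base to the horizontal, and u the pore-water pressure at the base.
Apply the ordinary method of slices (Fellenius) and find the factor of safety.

FS = 1.74

Ordinary method of slices: FS = Σ[c'·Δl_i + (W_i cosα_i − u_i·Δl_i)·tanφ'] / Σ W_i sinα_i, with Δl_i = b_i / cosα_i.
Slice 1: Δl = 3.1/cos(-2.4°) = 3.103 m; N'_1 = 115·cos(-2.4°) − 16·3.103 = 65.3; c'Δl = 22.03; W sinα = -4.8
Slice 2: Δl = 1.7/cos10.7° = 1.730 m; N'_2 = 145·cos10.7° − 36·1.730 = 80.2; c'Δl = 12.28; W sinα = 26.9
Slice 3: Δl = 1.7/cos20.3° = 1.813 m; N'_3 = 143·cos20.3° − 10·1.813 = 116.0; c'Δl = 12.87; W sinα = 49.6
Slice 4: Δl = 1.4/cos29.6° = 1.610 m; N'_4 = 97·cos29.6° − 9·1.610 = 69.8; c'Δl = 11.43; W sinα = 47.9
Slice 5: Δl = 3.0/cos44.6° = 4.213 m; N'_5 = 110·cos44.6° − 13·4.213 = 23.5; c'Δl = 29.91; W sinα = 77.2
Σc'Δl = 88.5 kN/m; ΣN' = 354.8 kN/m; ΣW sinα = 196.9 kN/m
Resisting = 88.5 + 354.8·tan35.5° = 88.5 + 253.1 = 341.6 kN/m
FS = 341.6 / 196.9 = 1.735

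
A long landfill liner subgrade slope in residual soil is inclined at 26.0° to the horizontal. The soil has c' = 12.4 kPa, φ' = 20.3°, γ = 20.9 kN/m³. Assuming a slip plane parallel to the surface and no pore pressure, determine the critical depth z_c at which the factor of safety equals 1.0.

Setting FS = 1.00 in FS = [c' + γz cos²β tanφ'] / [γz sinβ cosβ] and solving for z:
z = c' / [γ cosβ (FS·sinβ − cosβ·tanφ')]
  = 12.4 / [20.9·cos26.0°·(1.00·sin26.0° − cos26.0°·tan20.3°)]
  = 12.4 / [20.9·0.8988·(1.00·0.4384 − 0.8988·0.3699)]
  = 12.4 / 1.9893 = 6.233 m

z_c = 6.23 m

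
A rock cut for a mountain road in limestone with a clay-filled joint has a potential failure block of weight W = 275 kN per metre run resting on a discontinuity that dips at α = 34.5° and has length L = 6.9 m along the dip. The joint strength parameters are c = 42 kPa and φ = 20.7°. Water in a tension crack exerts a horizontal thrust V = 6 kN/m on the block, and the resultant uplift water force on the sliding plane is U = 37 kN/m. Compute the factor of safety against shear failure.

FS = 2.24

Resolving the block weight along and normal to the plane and applying the Mohr–Coulomb strength on the joint:
N' = W cosα − U − V sinα = 275·cos34.5° − 37 − 6·sin34.5° = 186.2 kN/m
Driving force T = W sinα + V cosα = 275·sin34.5° + 6·cos34.5° = 160.7 kN/m
Resisting force R = c·L + N'·tanφ = 42·6.9 + 186.2·tan20.7° = 289.8 + 70.4 = 360.2 kN/m
FS = R / T = 360.2 / 160.7 = 2.241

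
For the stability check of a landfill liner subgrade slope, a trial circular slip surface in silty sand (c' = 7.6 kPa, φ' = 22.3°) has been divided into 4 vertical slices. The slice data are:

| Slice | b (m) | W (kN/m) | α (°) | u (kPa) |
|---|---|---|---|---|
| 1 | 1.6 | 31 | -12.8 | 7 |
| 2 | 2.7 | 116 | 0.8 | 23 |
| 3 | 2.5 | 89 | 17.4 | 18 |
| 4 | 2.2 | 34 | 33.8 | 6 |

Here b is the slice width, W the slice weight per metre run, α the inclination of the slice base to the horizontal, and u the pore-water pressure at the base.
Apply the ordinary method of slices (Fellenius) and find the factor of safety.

FS = 3.06

Ordinary method of slices: FS = Σ[c'·Δl_i + (W_i cosα_i − u_i·Δl_i)·tanφ'] / Σ W_i sinα_i, with Δl_i = b_i / cosα_i.
Slice 1: Δl = 1.6/cos(-12.8°) = 1.641 m; N'_1 = 31·cos(-12.8°) − 7·1.641 = 18.7; c'Δl = 12.47; W sinα = -6.9
Slice 2: Δl = 2.7/cos0.8° = 2.700 m; N'_2 = 116·cos0.8° − 23·2.700 = 53.9; c'Δl = 20.52; W sinα = 1.6
Slice 3: Δl = 2.5/cos17.4° = 2.620 m; N'_3 = 89·cos17.4° − 18·2.620 = 37.8; c'Δl = 19.91; W sinα = 26.6
Slice 4: Δl = 2.2/cos33.8° = 2.647 m; N'_4 = 34·cos33.8° − 6·2.647 = 12.4; c'Δl = 20.12; W sinα = 18.9
Σc'Δl = 73.0 kN/m; ΣN' = 122.8 kN/m; ΣW sinα = 40.3 kN/m
Resisting = 73.0 + 122.8·tan22.3° = 73.0 + 50.3 = 123.4 kN/m
FS = 123.4 / 40.3 = 3.063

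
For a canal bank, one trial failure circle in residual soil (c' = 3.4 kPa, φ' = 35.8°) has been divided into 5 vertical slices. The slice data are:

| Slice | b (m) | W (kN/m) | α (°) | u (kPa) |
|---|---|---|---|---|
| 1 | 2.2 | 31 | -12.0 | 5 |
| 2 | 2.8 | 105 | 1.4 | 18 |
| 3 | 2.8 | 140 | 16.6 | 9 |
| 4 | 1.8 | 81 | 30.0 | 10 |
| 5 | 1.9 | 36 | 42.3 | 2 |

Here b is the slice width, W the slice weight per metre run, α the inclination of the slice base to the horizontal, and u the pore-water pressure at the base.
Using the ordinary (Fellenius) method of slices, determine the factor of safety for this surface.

Ordinary method of slices: FS = Σ[c'·Δl_i + (W_i cosα_i − u_i·Δl_i)·tanφ'] / Σ W_i sinα_i, with Δl_i = b_i / cosα_i.
Slice 1: Δl = 2.2/cos(-12.0°) = 2.249 m; N'_1 = 31·cos(-12.0°) − 5·2.249 = 19.1; c'Δl = 7.65; W sinα = -6.4
Slice 2: Δl = 2.8/cos1.4° = 2.801 m; N'_2 = 105·cos1.4° − 18·2.801 = 54.6; c'Δl = 9.52; W sinα = 2.6
Slice 3: Δl = 2.8/cos16.6° = 2.922 m; N'_3 = 140·cos16.6° − 9·2.922 = 107.9; c'Δl = 9.93; W sinα = 40.0
Slice 4: Δl = 1.8/cos30.0° = 2.078 m; N'_4 = 81·cos30.0° − 10·2.078 = 49.4; c'Δl = 7.07; W sinα = 40.5
Slice 5: Δl = 1.9/cos42.3° = 2.569 m; N'_5 = 36·cos42.3° − 2·2.569 = 21.5; c'Δl = 8.73; W sinα = 24.2
Σc'Δl = 42.9 kN/m; ΣN' = 252.4 kN/m; ΣW sinα = 100.8 kN/m
Resisting = 42.9 + 252.4·tan35.8° = 42.9 + 182.0 = 224.9 kN/m
FS = 224.9 / 100.8 = 2.230

FS = 2.23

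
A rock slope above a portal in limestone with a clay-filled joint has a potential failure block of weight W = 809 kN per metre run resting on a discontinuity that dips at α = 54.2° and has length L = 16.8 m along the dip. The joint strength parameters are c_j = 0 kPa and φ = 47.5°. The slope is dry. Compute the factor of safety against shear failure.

Resolving the block weight along and normal to the plane and applying the Mohr–Coulomb strength on the joint:
N' = W cosα = 809·cos54.2° = 473.2 kN/m
Driving force T = W sinα = 809·sin54.2° = 656.2 kN/m
Resisting force R = c_j·L + N'·tanφ = 0·16.8 + 473.2·tan47.5° = 0.0 + 516.4 = 516.4 kN/m
FS = R / T = 516.4 / 656.2 = 0.787

FS = 0.79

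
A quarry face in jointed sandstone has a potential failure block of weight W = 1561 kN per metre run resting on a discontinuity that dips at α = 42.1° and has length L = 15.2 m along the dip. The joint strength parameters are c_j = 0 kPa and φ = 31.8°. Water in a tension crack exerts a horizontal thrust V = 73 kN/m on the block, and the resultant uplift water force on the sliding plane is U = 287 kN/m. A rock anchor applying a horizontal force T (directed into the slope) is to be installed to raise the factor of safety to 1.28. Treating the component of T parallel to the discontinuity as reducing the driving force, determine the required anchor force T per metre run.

T = 658 kN/m

Resolving forces along and normal to the sliding plane, with the horizontal anchor force T adding T·sinα to the effective normal force and T·cosα acting up the plane against the driving force:
FS = [c_jL + (W cosα − U − V sinα + T sinα) tanφ] / [W sinα + V cosα − T cosα]
Without the anchor: N' = 822.3 kN/m, driving T_d = 1100.7 kN/m, resisting R = 0·15.2 + 822.3·tan31.8° = 509.8 kN/m, FS = 0.46.
Setting FS = 1.28 and solving for T:
1.28·(1100.7 − T cos42.1°) = 509.8 + T sin42.1°·tan31.8°
T·(sin42.1°·tan31.8° + 1.28·cos42.1°) = 1.28·1100.7 − 509.8
T·(0.6704·0.6200 + 1.28·0.7420) = 1408.9 − 509.8 = 899.1
T·1.3654 = 899.1
T = 658.5 kN/m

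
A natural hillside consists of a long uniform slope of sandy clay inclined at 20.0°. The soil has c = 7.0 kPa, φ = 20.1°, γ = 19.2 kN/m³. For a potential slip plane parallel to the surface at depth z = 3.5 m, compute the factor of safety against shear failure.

FS = 1.33

For an infinite slope with a slip plane parallel to the surface (no pore pressure): FS = [c + γz cos²β tanφ] / [γz sinβ cosβ].
γz = 19.2·3.5 = 67.20 kN/m²
Numerator = 7.0 + 67.20·cos²20.0°·tan20.1° = 7.0 + 67.20·0.8830·0.3659 = 28.715 kPa
Denominator = 67.20·sin20.0°·cos20.0° = 67.20·0.3420·0.9397 = 21.598 kPa
FS = 28.715 / 21.598 = 1.330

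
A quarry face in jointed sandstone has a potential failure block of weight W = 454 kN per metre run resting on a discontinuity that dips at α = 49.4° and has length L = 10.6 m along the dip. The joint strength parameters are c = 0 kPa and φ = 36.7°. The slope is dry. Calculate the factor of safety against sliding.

Resolving the block weight along and normal to the plane and applying the Mohr–Coulomb strength on the joint:
N' = W cosα = 454·cos49.4° = 295.5 kN/m
Driving force T = W sinα = 454·sin49.4° = 344.7 kN/m
Resisting force R = c·L + N'·tanφ = 0·10.6 + 295.5·tan36.7° = 0.0 + 220.2 = 220.2 kN/m
FS = R / T = 220.2 / 344.7 = 0.639

FS = 0.64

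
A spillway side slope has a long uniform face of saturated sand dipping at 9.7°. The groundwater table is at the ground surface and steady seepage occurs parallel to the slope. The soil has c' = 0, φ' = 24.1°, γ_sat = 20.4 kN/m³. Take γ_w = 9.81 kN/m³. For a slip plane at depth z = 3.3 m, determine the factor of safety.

FS = 1.36

With seepage parallel to the slope and the water table at the surface, the effective normal stress on the slip plane uses the buoyant unit weight γ' = γ_sat − γ_w while the driving shear stress uses γ_sat:
FS = [c' + γ' z cos²β tanφ'] / [γ_sat z sinβ cosβ]
(For c' = 0 this reduces to FS = (γ'/γ_sat)·tanφ'/tanβ.)
γ' = 20.4 − 9.81 = 10.59 kN/m³
Numerator = 0.0 + 10.59·3.3·cos²9.7°·tan24.1° = 0.0 + 10.59·3.3·0.9716·0.4473 = 15.189 kPa
Denominator = 20.4·3.3·sin9.7°·cos9.7° = 20.4·3.3·0.1685·0.9857 = 11.181 kPa
FS = 15.189 / 11.181 = 1.358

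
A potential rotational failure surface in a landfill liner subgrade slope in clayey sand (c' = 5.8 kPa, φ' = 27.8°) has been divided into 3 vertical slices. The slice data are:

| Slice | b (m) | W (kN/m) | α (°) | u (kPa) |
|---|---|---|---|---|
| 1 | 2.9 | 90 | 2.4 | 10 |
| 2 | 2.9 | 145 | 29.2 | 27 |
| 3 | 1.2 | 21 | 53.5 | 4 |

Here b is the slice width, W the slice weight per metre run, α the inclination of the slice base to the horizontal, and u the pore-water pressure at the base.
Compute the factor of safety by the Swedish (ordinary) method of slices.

Ordinary method of slices: FS = Σ[c'·Δl_i + (W_i cosα_i − u_i·Δl_i)·tanφ'] / Σ W_i sinα_i, with Δl_i = b_i / cosα_i.
Slice 1: Δl = 2.9/cos2.4° = 2.903 m; N'_1 = 90·cos2.4° − 10·2.903 = 60.9; c'Δl = 16.83; W sinα = 3.8
Slice 2: Δl = 2.9/cos29.2° = 3.322 m; N'_2 = 145·cos29.2° − 27·3.322 = 36.9; c'Δl = 19.27; W sinα = 70.7
Slice 3: Δl = 1.2/cos53.5° = 2.017 m; N'_3 = 21·cos53.5° − 4·2.017 = 4.4; c'Δl = 11.70; W sinα = 16.9
Σc'Δl = 47.8 kN/m; ΣN' = 102.2 kN/m; ΣW sinα = 91.4 kN/m
Resisting = 47.8 + 102.2·tan27.8° = 47.8 + 53.9 = 101.7 kN/m
FS = 101.7 / 91.4 = 1.113

FS = 1.11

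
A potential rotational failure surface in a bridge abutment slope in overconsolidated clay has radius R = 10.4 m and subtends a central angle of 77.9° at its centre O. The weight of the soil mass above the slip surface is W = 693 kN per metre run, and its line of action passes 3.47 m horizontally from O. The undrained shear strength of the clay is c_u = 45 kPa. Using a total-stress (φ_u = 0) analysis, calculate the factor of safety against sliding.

FS = 2.75

Taking moments about the centre O, the resisting moment is provided by the undrained shear strength acting along the arc:
Arc length L_a = R·θ = 10.4·(77.9°·π/180) = 10.4·1.3596 = 14.14 m
M_R = c_u·L_a·R = 45·14.14·10.4 = 6617.5 kN·m/m
M_D = W·d = 693·3.47 = 2404.7 kN·m/m
FS = M_R / M_D = 6617.5 / 2404.7 = 2.752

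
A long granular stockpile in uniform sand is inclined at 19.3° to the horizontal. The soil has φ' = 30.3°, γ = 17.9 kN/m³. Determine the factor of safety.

For a dry cohesionless infinite slope the factor of safety is FS = tanφ' / tanβ.
FS = tan30.3° / tan19.3° = 0.5844 / 0.3502 = 1.669

FS = 1.67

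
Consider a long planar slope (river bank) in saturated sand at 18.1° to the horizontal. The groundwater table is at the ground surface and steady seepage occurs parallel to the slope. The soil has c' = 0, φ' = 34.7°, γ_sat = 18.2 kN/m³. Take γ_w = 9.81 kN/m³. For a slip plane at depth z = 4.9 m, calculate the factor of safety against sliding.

FS = 0.98

With seepage parallel to the slope and the water table at the surface, the effective normal stress on the slip plane uses the buoyant unit weight γ' = γ_sat − γ_w while the driving shear stress uses γ_sat:
FS = [c' + γ' z cos²β tanφ'] / [γ_sat z sinβ cosβ]
(For c' = 0 this reduces to FS = (γ'/γ_sat)·tanφ'/tanβ.)
γ' = 18.2 − 9.81 = 8.39 kN/m³
Numerator = 0.0 + 8.39·4.9·cos²18.1°·tan34.7° = 0.0 + 8.39·4.9·0.9035·0.6924 = 25.719 kPa
Denominator = 18.2·4.9·sin18.1°·cos18.1° = 18.2·4.9·0.3107·0.9505 = 26.335 kPa
FS = 25.719 / 26.335 = 0.977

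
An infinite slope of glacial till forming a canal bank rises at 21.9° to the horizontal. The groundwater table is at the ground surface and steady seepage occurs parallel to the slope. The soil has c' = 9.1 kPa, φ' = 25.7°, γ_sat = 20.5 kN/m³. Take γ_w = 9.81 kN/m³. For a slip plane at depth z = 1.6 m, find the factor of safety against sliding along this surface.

FS = 1.43

With seepage parallel to the slope and the water table at the surface, the effective normal stress on the slip plane uses the buoyant unit weight γ' = γ_sat − γ_w while the driving shear stress uses γ_sat:
FS = [c' + γ' z cos²β tanφ'] / [γ_sat z sinβ cosβ]
γ' = 20.5 − 9.81 = 10.69 kN/m³
Numerator = 9.1 + 10.69·1.6·cos²21.9°·tan25.7° = 9.1 + 10.69·1.6·0.8609·0.4813 = 16.186 kPa
Denominator = 20.5·1.6·sin21.9°·cos21.9° = 20.5·1.6·0.3730·0.9278 = 11.351 kPa
FS = 16.186 / 11.351 = 1.426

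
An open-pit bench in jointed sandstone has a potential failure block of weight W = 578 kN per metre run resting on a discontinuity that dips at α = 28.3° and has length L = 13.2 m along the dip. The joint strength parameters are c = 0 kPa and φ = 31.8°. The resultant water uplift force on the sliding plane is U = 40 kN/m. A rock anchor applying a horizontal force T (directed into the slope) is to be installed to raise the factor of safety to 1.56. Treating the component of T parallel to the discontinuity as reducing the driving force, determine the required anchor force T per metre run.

Resolving forces along and normal to the sliding plane, with the horizontal anchor force T adding T·sinα to the effective normal force and T·cosα acting up the plane against the driving force:
FS = [cL + (W cosα − U + T sinα) tanφ] / [W sinα − T cosα]
Without the anchor: N' = 468.9 kN/m, driving T_d = 274.0 kN/m, resisting R = 0·13.2 + 468.9·tan31.8° = 290.7 kN/m, FS = 1.06.
Setting FS = 1.56 and solving for T:
1.56·(274.0 − T cos28.3°) = 290.7 + T sin28.3°·tan31.8°
T·(sin28.3°·tan31.8° + 1.56·cos28.3°) = 1.56·274.0 − 290.7
T·(0.4741·0.6200 + 1.56·0.8805) = 427.5 − 290.7 = 136.7
T·1.6675 = 136.7
T = 82.0 kN/m

T = 82 kN/m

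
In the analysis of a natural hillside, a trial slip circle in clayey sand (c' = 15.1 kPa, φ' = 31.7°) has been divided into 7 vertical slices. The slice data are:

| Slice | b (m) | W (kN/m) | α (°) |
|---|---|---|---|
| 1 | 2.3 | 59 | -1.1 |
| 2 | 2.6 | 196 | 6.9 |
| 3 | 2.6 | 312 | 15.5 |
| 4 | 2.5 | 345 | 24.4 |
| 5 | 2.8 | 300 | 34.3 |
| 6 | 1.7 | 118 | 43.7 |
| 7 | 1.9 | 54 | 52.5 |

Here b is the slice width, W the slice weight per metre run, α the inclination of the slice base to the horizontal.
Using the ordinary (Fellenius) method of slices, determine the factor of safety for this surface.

FS = 1.94

Ordinary method of slices: FS = Σ[c'·Δl_i + (W_i cosα_i)·tanφ'] / Σ W_i sinα_i, with Δl_i = b_i / cosα_i.
Slice 1: Δl = 2.3/cos(-1.1°) = 2.300 m; N'_1 = 59·cos(-1.1°) = 59.0; c'Δl = 34.74; W sinα = -1.1
Slice 2: Δl = 2.6/cos6.9° = 2.619 m; N'_2 = 196·cos6.9° = 194.6; c'Δl = 39.55; W sinα = 23.5
Slice 3: Δl = 2.6/cos15.5° = 2.698 m; N'_3 = 312·cos15.5° = 300.7; c'Δl = 40.74; W sinα = 83.4
Slice 4: Δl = 2.5/cos24.4° = 2.745 m; N'_4 = 345·cos24.4° = 314.2; c'Δl = 41.45; W sinα = 142.5
Slice 5: Δl = 2.8/cos34.3° = 3.389 m; N'_5 = 300·cos34.3° = 247.8; c'Δl = 51.18; W sinα = 169.1
Slice 6: Δl = 1.7/cos43.7° = 2.351 m; N'_6 = 118·cos43.7° = 85.3; c'Δl = 35.51; W sinα = 81.5
Slice 7: Δl = 1.9/cos52.5° = 3.121 m; N'_7 = 54·cos52.5° = 32.9; c'Δl = 47.13; W sinα = 42.8
Σc'Δl = 290.3 kN/m; ΣN' = 1234.4 kN/m; ΣW sinα = 541.7 kN/m
Resisting = 290.3 + 1234.4·tan31.7° = 290.3 + 762.4 = 1052.7 kN/m
FS = 1052.7 / 541.7 = 1.943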